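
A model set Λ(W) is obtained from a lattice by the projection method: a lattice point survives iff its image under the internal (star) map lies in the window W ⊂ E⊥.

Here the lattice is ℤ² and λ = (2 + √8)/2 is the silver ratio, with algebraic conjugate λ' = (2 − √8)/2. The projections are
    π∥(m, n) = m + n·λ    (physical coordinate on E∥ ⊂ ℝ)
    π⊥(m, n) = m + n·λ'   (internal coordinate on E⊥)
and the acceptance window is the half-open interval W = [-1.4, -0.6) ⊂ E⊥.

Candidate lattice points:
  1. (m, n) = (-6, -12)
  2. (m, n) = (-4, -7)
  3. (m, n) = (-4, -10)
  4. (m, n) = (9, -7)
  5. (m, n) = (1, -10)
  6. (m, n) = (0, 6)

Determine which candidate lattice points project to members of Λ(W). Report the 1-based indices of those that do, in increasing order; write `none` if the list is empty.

λ' = (2−√8)/2 ≈ -0.414214.
candidate 1: (m,n)=(-6,-12) → π∥ = -6-12·λ ≈ -34.970563, π⊥ = -6-12·λ' ≈ -1.029437 ∈ [-1.4, -0.6) ⇒ IN Λ
candidate 2: (m,n)=(-4,-7) → π∥ = -4-7·λ ≈ -20.899495, π⊥ = -4-7·λ' ≈ -1.100505 ∈ [-1.4, -0.6) ⇒ IN Λ
candidate 3: (m,n)=(-4,-10) → π∥ = -4-10·λ ≈ -28.142136, π⊥ = -4-10·λ' ≈ 0.142136 ∉ [-1.4, -0.6) ⇒ out
candidate 4: (m,n)=(9,-7) → π∥ = 9-7·λ ≈ -7.899495, π⊥ = 9-7·λ' ≈ 11.899495 ∉ [-1.4, -0.6) ⇒ out
candidate 5: (m,n)=(1,-10) → π∥ = 1-10·λ ≈ -23.142136, π⊥ = 1-10·λ' ≈ 5.142136 ∉ [-1.4, -0.6) ⇒ out
candidate 6: (m,n)=(0,6) → π∥ = 0+6·λ ≈ 14.485281, π⊥ = 0+6·λ' ≈ -2.485281 ∉ [-1.4, -0.6) ⇒ out

1, 2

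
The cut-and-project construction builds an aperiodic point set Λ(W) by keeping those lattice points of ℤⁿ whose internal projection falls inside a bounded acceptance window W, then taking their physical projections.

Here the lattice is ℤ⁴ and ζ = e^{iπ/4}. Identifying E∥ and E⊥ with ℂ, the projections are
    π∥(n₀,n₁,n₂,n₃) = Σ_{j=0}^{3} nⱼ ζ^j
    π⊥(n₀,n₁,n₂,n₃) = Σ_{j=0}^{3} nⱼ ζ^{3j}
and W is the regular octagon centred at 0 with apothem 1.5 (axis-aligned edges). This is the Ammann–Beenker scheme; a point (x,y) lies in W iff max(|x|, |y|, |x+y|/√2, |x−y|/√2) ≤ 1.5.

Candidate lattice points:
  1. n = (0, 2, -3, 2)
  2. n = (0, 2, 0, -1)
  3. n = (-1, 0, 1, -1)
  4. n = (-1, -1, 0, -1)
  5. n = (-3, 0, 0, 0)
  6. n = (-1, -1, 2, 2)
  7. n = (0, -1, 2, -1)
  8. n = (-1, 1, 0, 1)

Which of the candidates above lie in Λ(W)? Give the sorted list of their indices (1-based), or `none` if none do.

Internal map: ζ^{3j} for j=0..3 gives (1,0), (−√2/2,√2/2), (0,−1), (√2/2,√2/2).
#1 (0, 2, -3, 2): internal (0.000000, 5.828427); octagon support 5.828427 vs apothem 1.5 → ∉ W
#2 (0, 2, 0, -1): internal (-2.121320, 0.707107); octagon support 2.121320 vs apothem 1.5 → ∉ W
#3 (-1, 0, 1, -1): internal (-1.707107, -1.707107); octagon support 2.414214 vs apothem 1.5 → ∉ W
#4 (-1, -1, 0, -1): internal (-1.000000, -1.414214); octagon support 1.707107 vs apothem 1.5 → ∉ W
#5 (-3, 0, 0, 0): internal (-3.000000, 0.000000); octagon support 3.000000 vs apothem 1.5 → ∉ W
#6 (-1, -1, 2, 2): internal (1.121320, -1.292893); octagon support 1.707107 vs apothem 1.5 → ∉ W
#7 (0, -1, 2, -1): internal (0.000000, -3.414214); octagon support 3.414214 vs apothem 1.5 → ∉ W
#8 (-1, 1, 0, 1): internal (-1.000000, 1.414214); octagon support 1.707107 vs apothem 1.5 → ∉ W

none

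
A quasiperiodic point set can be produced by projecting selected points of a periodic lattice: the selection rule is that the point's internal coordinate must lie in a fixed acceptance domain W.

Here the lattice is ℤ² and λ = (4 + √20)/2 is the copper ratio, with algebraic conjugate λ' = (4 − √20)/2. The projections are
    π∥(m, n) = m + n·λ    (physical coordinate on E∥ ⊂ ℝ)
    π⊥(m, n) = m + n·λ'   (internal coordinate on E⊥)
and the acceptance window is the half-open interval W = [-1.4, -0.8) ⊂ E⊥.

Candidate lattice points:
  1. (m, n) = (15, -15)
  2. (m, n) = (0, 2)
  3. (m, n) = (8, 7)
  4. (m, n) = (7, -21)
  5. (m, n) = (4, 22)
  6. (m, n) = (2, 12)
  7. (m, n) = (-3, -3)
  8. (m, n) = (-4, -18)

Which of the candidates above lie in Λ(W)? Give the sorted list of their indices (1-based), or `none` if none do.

5, 6

Numerically λ ≈ 4.23607 and λ' = −1/λ ≈ -0.23607.
#1 (15,-15): internal coord 15 + (-15)·λ' = +18.54102; +18.54102 ∉ [-1.4, -0.8) → out
#2 (0,2): internal coord 0 + (2)·λ' = -0.47214; -0.47214 ∉ [-1.4, -0.8) → out
#3 (8,7): internal coord 8 + (7)·λ' = +6.34752; +6.34752 ∉ [-1.4, -0.8) → out
#4 (7,-21): internal coord 7 + (-21)·λ' = +11.95743; +11.95743 ∉ [-1.4, -0.8) → out
#5 (4,22): internal coord 4 + (22)·λ' = -1.19350; -1.19350 ∈ [-1.4, -0.8) → IN Λ
#6 (2,12): internal coord 2 + (12)·λ' = -0.83282; -0.83282 ∈ [-1.4, -0.8) → IN Λ
#7 (-3,-3): internal coord -3 + (-3)·λ' = -2.29180; -2.29180 ∉ [-1.4, -0.8) → out
#8 (-4,-18): internal coord -4 + (-18)·λ' = +0.24922; +0.24922 ∉ [-1.4, -0.8) → out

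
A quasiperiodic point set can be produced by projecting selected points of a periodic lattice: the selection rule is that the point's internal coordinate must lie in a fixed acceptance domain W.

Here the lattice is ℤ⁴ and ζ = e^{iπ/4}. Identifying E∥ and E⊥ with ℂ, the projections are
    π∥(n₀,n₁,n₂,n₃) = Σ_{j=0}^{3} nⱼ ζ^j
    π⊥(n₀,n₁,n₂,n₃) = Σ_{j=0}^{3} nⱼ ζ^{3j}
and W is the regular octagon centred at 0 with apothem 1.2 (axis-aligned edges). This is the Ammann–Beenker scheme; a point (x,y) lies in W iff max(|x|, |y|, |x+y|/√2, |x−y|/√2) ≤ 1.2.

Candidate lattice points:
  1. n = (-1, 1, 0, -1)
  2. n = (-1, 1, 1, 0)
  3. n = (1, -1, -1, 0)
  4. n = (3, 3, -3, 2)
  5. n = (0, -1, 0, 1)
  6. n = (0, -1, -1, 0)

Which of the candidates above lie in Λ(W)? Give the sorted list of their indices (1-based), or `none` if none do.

6

π⊥(n) = n₀ + n₁ζ³ + n₂ζ⁶ + n₃ζ⁹ where ζ = e^{iπ/4}.
#1 (-1, 1, 0, -1): internal (-2.4142, 0.0000); octagon support 2.4142 vs apothem 1.2 → ∉ W
#2 (-1, 1, 1, 0): internal (-1.7071, -0.2929); octagon support 1.7071 vs apothem 1.2 → ∉ W
#3 (1, -1, -1, 0): internal (1.7071, 0.2929); octagon support 1.7071 vs apothem 1.2 → ∉ W
#4 (3, 3, -3, 2): internal (2.2929, 6.5355); octagon support 6.5355 vs apothem 1.2 → ∉ W
#5 (0, -1, 0, 1): internal (1.4142, 0.0000); octagon support 1.4142 vs apothem 1.2 → ∉ W
#6 (0, -1, -1, 0): internal (0.7071, 0.2929); octagon support 0.7071 vs apothem 1.2 → ∈ W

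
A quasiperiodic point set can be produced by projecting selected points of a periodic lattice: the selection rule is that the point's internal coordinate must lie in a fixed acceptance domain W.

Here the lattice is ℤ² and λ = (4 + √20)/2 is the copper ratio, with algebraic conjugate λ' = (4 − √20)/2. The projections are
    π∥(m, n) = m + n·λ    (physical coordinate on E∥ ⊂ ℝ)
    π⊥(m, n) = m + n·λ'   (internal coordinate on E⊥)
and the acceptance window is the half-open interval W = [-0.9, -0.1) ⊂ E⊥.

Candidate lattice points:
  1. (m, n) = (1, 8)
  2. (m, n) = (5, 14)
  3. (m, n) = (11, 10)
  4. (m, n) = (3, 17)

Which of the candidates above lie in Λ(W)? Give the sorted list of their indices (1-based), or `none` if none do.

Compute λ' = (4−√20)/2 = -0.236068, so π⊥(m,n) = m -0.236068·n.
#1 (1,8): internal coord 1 + (8)·λ' = -0.888544; -0.888544 ∈ [-0.9, -0.1) → IN Λ
#2 (5,14): internal coord 5 + (14)·λ' = +1.695048; +1.695048 ∉ [-0.9, -0.1) → out
#3 (11,10): internal coord 11 + (10)·λ' = +8.639320; +8.639320 ∉ [-0.9, -0.1) → out
#4 (3,17): internal coord 3 + (17)·λ' = -1.013156; -1.013156 ∉ [-0.9, -0.1) → out

1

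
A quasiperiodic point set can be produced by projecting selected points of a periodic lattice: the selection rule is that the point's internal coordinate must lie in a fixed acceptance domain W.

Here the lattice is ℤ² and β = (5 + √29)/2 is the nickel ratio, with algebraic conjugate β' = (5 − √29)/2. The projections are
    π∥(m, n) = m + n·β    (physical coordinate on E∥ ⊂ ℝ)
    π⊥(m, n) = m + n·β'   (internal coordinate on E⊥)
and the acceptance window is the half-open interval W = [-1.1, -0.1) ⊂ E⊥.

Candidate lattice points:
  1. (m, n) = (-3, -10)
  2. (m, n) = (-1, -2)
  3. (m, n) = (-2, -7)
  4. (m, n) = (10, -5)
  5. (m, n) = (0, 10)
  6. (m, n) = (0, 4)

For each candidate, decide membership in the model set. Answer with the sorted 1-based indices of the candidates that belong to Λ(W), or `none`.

Compute β' = (5−√29)/2 = -0.192582, so π⊥(m,n) = m -0.192582·n.
candidate 1: (m,n)=(-3,-10) → π∥ = -3-10·β ≈ -54.925824, π⊥ = -3-10·β' ≈ -1.074176 ∈ [-1.1, -0.1) ⇒ IN Λ
candidate 2: (m,n)=(-1,-2) → π∥ = -1-2·β ≈ -11.385165, π⊥ = -1-2·β' ≈ -0.614835 ∈ [-1.1, -0.1) ⇒ IN Λ
candidate 3: (m,n)=(-2,-7) → π∥ = -2-7·β ≈ -38.348077, π⊥ = -2-7·β' ≈ -0.651923 ∈ [-1.1, -0.1) ⇒ IN Λ
candidate 4: (m,n)=(10,-5) → π∥ = 10-5·β ≈ -15.962912, π⊥ = 10-5·β' ≈ 10.962912 ∉ [-1.1, -0.1) ⇒ out
candidate 5: (m,n)=(0,10) → π∥ = 0+10·β ≈ 51.925824, π⊥ = 0+10·β' ≈ -1.925824 ∉ [-1.1, -0.1) ⇒ out
candidate 6: (m,n)=(0,4) → π∥ = 0+4·β ≈ 20.770330, π⊥ = 0+4·β' ≈ -0.770330 ∈ [-1.1, -0.1) ⇒ IN Λ

1, 2, 3, 6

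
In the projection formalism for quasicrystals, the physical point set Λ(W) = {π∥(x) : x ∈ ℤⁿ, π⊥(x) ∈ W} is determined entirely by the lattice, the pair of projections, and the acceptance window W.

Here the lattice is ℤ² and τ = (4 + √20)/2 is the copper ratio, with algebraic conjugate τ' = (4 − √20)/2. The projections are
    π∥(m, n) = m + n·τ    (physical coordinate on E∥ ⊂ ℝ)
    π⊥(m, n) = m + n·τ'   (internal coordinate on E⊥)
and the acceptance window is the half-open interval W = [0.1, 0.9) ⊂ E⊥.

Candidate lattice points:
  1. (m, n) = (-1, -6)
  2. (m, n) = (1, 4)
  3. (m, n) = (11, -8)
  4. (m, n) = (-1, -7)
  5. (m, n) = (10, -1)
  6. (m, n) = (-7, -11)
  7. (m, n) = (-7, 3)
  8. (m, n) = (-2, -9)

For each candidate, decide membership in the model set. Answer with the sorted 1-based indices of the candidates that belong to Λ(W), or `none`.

Compute τ' = (4−√20)/2 = -0.23607, so π⊥(m,n) = m -0.23607·n.
[1] lift (-1,-6): star map gives 0.41641; window check 0.1 ≤ 0.41641 < 0.9 is true → IN Λ
[2] lift (1,4): star map gives 0.05573; window check 0.1 ≤ 0.05573 < 0.9 is false → out
[3] lift (11,-8): star map gives 12.88854; window check 0.1 ≤ 12.88854 < 0.9 is false → out
[4] lift (-1,-7): star map gives 0.65248; window check 0.1 ≤ 0.65248 < 0.9 is true → IN Λ
[5] lift (10,-1): star map gives 10.23607; window check 0.1 ≤ 10.23607 < 0.9 is false → out
[6] lift (-7,-11): star map gives -4.40325; window check 0.1 ≤ -4.40325 < 0.9 is false → out
[7] lift (-7,3): star map gives -7.70820; window check 0.1 ≤ -7.70820 < 0.9 is false → out
[8] lift (-2,-9): star map gives 0.12461; window check 0.1 ≤ 0.12461 < 0.9 is true → IN Λ

1, 4, 8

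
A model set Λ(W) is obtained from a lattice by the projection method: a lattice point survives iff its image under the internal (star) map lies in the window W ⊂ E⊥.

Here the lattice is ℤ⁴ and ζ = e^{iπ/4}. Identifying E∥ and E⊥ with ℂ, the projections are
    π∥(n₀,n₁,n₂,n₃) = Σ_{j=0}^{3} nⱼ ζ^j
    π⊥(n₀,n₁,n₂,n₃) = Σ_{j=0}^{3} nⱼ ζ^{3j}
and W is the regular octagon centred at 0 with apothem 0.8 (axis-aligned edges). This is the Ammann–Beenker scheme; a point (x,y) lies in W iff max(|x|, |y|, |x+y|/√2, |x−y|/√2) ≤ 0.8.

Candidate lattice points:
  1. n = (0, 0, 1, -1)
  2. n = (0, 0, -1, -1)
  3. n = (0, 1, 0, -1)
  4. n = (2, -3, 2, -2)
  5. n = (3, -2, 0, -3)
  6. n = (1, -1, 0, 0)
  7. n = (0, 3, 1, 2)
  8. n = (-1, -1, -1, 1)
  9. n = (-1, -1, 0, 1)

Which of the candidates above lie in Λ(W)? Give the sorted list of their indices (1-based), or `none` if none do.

π⊥(n) = n₀ + n₁ζ³ + n₂ζ⁶ + n₃ζ⁹ where ζ = e^{iπ/4}.
candidate 1: n = (0, 0, 1, -1) → π⊥ ≈ (-0.7071, -1.7071); max(|x|,|y|,|x±y|/√2) = 1.7071 > 0.8 ⇒ ∉ W
candidate 2: n = (0, 0, -1, -1) → π⊥ ≈ (-0.7071, +0.2929); max(|x|,|y|,|x±y|/√2) = 0.7071 ≤ 0.8 ⇒ ∈ W
candidate 3: n = (0, 1, 0, -1) → π⊥ ≈ (-1.4142, +0.0000); max(|x|,|y|,|x±y|/√2) = 1.4142 > 0.8 ⇒ ∉ W
candidate 4: n = (2, -3, 2, -2) → π⊥ ≈ (+2.7071, -5.5355); max(|x|,|y|,|x±y|/√2) = 5.8284 > 0.8 ⇒ ∉ W
candidate 5: n = (3, -2, 0, -3) → π⊥ ≈ (+2.2929, -3.5355); max(|x|,|y|,|x±y|/√2) = 4.1213 > 0.8 ⇒ ∉ W
candidate 6: n = (1, -1, 0, 0) → π⊥ ≈ (+1.7071, -0.7071); max(|x|,|y|,|x±y|/√2) = 1.7071 > 0.8 ⇒ ∉ W
candidate 7: n = (0, 3, 1, 2) → π⊥ ≈ (-0.7071, +2.5355); max(|x|,|y|,|x±y|/√2) = 2.5355 > 0.8 ⇒ ∉ W
candidate 8: n = (-1, -1, -1, 1) → π⊥ ≈ (+0.4142, +1.0000); max(|x|,|y|,|x±y|/√2) = 1.0000 > 0.8 ⇒ ∉ W
candidate 9: n = (-1, -1, 0, 1) → π⊥ ≈ (+0.4142, +0.0000); max(|x|,|y|,|x±y|/√2) = 0.4142 ≤ 0.8 ⇒ ∈ W

2, 9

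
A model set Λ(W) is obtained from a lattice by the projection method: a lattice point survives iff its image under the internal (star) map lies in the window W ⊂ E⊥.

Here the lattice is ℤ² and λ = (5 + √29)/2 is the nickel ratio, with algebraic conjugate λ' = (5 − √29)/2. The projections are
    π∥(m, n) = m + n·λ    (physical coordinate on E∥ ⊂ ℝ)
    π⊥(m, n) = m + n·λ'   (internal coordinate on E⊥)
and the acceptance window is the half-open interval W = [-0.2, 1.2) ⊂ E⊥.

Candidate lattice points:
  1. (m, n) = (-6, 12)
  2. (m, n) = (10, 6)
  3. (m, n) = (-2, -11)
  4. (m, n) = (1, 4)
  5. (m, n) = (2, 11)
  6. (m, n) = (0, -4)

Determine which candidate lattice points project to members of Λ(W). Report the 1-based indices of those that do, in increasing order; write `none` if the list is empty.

Compute λ' = (5−√29)/2 = -0.1926, so π⊥(m,n) = m -0.1926·n.
#1 (-6,12): internal coord -6 + (12)·λ' = -8.3110; -8.3110 ∉ [-0.2, 1.2) → out
#2 (10,6): internal coord 10 + (6)·λ' = +8.8445; +8.8445 ∉ [-0.2, 1.2) → out
#3 (-2,-11): internal coord -2 + (-11)·λ' = +0.1184; +0.1184 ∈ [-0.2, 1.2) → IN Λ
#4 (1,4): internal coord 1 + (4)·λ' = +0.2297; +0.2297 ∈ [-0.2, 1.2) → IN Λ
#5 (2,11): internal coord 2 + (11)·λ' = -0.1184; -0.1184 ∈ [-0.2, 1.2) → IN Λ
#6 (0,-4): internal coord 0 + (-4)·λ' = +0.7703; +0.7703 ∈ [-0.2, 1.2) → IN Λ

3, 4, 5, 6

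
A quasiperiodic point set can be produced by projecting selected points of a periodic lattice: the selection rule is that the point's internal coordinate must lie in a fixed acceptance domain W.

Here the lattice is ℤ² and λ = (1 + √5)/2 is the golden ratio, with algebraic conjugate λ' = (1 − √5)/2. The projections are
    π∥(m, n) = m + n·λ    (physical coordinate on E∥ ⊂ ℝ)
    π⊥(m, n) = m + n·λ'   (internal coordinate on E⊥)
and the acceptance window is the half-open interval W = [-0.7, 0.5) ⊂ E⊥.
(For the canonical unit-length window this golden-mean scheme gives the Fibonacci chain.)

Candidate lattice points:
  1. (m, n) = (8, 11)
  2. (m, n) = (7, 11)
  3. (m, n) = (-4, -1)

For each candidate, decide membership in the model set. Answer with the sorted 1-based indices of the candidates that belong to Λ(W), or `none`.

2

λ' = (1−√5)/2 ≈ -0.61803.
#1 (8,11): internal coord 8 + (11)·λ' = +1.20163; +1.20163 ∉ [-0.7, 0.5) → out
#2 (7,11): internal coord 7 + (11)·λ' = +0.20163; +0.20163 ∈ [-0.7, 0.5) → IN Λ
#3 (-4,-1): internal coord -4 + (-1)·λ' = -3.38197; -3.38197 ∉ [-0.7, 0.5) → out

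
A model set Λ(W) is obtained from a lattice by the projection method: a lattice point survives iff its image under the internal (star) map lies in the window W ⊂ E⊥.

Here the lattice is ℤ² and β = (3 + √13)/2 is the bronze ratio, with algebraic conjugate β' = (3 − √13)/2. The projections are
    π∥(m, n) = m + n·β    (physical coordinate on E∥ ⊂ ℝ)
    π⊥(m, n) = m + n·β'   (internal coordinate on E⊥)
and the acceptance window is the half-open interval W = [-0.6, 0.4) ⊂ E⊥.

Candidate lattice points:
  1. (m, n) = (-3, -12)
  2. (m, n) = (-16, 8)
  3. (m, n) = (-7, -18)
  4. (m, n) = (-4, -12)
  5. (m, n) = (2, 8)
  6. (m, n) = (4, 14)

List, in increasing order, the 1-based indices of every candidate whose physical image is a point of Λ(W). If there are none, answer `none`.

4, 5, 6

Compute β' = (3−√13)/2 = -0.30278, so π⊥(m,n) = m -0.30278·n.
#1 (-3,-12): internal coord -3 + (-12)·β' = +0.63331; +0.63331 ∉ [-0.6, 0.4) → out
#2 (-16,8): internal coord -16 + (8)·β' = -18.42221; -18.42221 ∉ [-0.6, 0.4) → out
#3 (-7,-18): internal coord -7 + (-18)·β' = -1.55004; -1.55004 ∉ [-0.6, 0.4) → out
#4 (-4,-12): internal coord -4 + (-12)·β' = -0.36669; -0.36669 ∈ [-0.6, 0.4) → IN Λ
#5 (2,8): internal coord 2 + (8)·β' = -0.42221; -0.42221 ∈ [-0.6, 0.4) → IN Λ
#6 (4,14): internal coord 4 + (14)·β' = -0.23886; -0.23886 ∈ [-0.6, 0.4) → IN Λ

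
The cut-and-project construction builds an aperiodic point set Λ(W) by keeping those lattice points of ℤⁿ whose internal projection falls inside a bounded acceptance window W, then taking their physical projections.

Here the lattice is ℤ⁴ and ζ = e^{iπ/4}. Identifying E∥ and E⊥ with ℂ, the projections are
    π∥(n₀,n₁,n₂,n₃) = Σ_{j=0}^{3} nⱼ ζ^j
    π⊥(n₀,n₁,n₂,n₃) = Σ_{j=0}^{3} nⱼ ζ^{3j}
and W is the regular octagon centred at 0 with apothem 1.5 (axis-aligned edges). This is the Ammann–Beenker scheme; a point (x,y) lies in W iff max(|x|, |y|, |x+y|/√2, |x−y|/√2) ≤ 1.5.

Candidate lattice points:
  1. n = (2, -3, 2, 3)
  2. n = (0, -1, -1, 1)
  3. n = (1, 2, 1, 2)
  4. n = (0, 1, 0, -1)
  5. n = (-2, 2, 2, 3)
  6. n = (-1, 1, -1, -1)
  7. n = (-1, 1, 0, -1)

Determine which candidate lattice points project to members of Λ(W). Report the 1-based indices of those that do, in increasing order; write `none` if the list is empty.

Internal map: ζ^{3j} for j=0..3 gives (1,0), (−√2/2,√2/2), (0,−1), (√2/2,√2/2).
#1 (2, -3, 2, 3): internal (6.242641, -2.000000); octagon support 6.242641 vs apothem 1.5 → ∉ W
#2 (0, -1, -1, 1): internal (1.414214, 1.000000); octagon support 1.707107 vs apothem 1.5 → ∉ W
#3 (1, 2, 1, 2): internal (1.000000, 1.828427); octagon support 2.000000 vs apothem 1.5 → ∉ W
#4 (0, 1, 0, -1): internal (-1.414214, 0.000000); octagon support 1.414214 vs apothem 1.5 → ∈ W
#5 (-2, 2, 2, 3): internal (-1.292893, 1.535534); octagon support 2.000000 vs apothem 1.5 → ∉ W
#6 (-1, 1, -1, -1): internal (-2.414214, 1.000000); octagon support 2.414214 vs apothem 1.5 → ∉ W
#7 (-1, 1, 0, -1): internal (-2.414214, 0.000000); octagon support 2.414214 vs apothem 1.5 → ∉ W

4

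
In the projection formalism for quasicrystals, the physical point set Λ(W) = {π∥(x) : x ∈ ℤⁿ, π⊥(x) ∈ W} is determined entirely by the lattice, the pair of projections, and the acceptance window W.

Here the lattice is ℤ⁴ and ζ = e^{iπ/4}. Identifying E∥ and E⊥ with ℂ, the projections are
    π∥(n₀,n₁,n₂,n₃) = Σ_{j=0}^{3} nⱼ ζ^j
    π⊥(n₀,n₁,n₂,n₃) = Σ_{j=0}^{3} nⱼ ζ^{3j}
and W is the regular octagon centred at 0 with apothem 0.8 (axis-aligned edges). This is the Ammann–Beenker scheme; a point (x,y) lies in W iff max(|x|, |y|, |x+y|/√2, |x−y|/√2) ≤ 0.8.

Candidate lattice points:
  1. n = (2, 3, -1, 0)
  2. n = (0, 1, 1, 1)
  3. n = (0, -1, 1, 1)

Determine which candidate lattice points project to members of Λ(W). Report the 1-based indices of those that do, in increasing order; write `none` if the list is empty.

π⊥(n) = n₀ + n₁ζ³ + n₂ζ⁶ + n₃ζ⁹ where ζ = e^{iπ/4}.
#1 (2, 3, -1, 0): internal (-0.1213, 3.1213); octagon support 3.1213 vs apothem 0.8 → ∉ W
#2 (0, 1, 1, 1): internal (0.0000, 0.4142); octagon support 0.4142 vs apothem 0.8 → ∈ W
#3 (0, -1, 1, 1): internal (1.4142, -1.0000); octagon support 1.7071 vs apothem 0.8 → ∉ W

2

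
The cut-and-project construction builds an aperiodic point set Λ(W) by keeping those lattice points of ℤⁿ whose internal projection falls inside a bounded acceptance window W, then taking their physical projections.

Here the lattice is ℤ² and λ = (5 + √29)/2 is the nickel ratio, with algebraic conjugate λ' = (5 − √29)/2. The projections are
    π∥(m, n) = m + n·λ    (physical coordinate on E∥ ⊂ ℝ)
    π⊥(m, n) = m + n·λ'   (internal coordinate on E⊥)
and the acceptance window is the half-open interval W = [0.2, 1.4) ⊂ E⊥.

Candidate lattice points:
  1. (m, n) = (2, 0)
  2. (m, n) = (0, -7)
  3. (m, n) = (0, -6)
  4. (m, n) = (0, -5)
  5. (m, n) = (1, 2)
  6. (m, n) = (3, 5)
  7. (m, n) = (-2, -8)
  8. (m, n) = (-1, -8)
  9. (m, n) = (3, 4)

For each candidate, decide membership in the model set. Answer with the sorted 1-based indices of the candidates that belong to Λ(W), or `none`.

Compute λ' = (5−√29)/2 = -0.1926, so π⊥(m,n) = m -0.1926·n.
[1] lift (2,0): star map gives 2.0000; window check 0.2 ≤ 2.0000 < 1.4 is false → out
[2] lift (0,-7): star map gives 1.3481; window check 0.2 ≤ 1.3481 < 1.4 is true → IN Λ
[3] lift (0,-6): star map gives 1.1555; window check 0.2 ≤ 1.1555 < 1.4 is true → IN Λ
[4] lift (0,-5): star map gives 0.9629; window check 0.2 ≤ 0.9629 < 1.4 is true → IN Λ
[5] lift (1,2): star map gives 0.6148; window check 0.2 ≤ 0.6148 < 1.4 is true → IN Λ
[6] lift (3,5): star map gives 2.0371; window check 0.2 ≤ 2.0371 < 1.4 is false → out
[7] lift (-2,-8): star map gives -0.4593; window check 0.2 ≤ -0.4593 < 1.4 is false → out
[8] lift (-1,-8): star map gives 0.5407; window check 0.2 ≤ 0.5407 < 1.4 is true → IN Λ
[9] lift (3,4): star map gives 2.2297; window check 0.2 ≤ 2.2297 < 1.4 is false → out

2, 3, 4, 5, 8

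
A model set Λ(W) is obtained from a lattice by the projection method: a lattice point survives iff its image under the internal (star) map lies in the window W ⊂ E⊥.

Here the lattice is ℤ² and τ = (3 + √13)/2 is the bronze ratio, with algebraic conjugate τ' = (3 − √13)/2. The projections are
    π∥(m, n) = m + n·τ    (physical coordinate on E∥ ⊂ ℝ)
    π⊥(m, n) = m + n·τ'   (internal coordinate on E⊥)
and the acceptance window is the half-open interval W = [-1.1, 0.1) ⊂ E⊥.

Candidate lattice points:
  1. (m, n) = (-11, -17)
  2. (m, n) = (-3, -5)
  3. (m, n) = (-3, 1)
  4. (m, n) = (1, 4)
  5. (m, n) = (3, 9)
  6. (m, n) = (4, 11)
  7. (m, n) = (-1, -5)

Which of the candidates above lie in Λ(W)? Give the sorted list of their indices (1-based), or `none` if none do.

4

Numerically τ ≈ 3.3028 and τ' = −1/τ ≈ -0.3028.
[1] lift (-11,-17): star map gives -5.8528; window check -1.1 ≤ -5.8528 < 0.1 is false → out
[2] lift (-3,-5): star map gives -1.4861; window check -1.1 ≤ -1.4861 < 0.1 is false → out
[3] lift (-3,1): star map gives -3.3028; window check -1.1 ≤ -3.3028 < 0.1 is false → out
[4] lift (1,4): star map gives -0.2111; window check -1.1 ≤ -0.2111 < 0.1 is true → IN Λ
[5] lift (3,9): star map gives 0.2750; window check -1.1 ≤ 0.2750 < 0.1 is false → out
[6] lift (4,11): star map gives 0.6695; window check -1.1 ≤ 0.6695 < 0.1 is false → out
[7] lift (-1,-5): star map gives 0.5139; window check -1.1 ≤ 0.5139 < 0.1 is false → out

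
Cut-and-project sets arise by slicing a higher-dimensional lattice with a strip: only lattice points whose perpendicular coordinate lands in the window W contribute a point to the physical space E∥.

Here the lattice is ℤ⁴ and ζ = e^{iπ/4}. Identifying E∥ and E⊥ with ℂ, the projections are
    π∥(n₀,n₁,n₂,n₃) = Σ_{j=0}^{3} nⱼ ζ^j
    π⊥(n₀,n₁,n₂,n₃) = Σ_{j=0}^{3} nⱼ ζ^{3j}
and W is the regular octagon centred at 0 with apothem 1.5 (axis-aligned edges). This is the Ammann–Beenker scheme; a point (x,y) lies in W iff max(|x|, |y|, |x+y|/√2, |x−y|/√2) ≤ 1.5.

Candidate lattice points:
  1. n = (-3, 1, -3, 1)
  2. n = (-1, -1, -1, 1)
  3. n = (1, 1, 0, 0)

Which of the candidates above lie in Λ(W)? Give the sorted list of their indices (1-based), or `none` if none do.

2, 3

With ζ = e^{iπ/4} the internal vectors are ζ^0,ζ^3,ζ^6,ζ^9.
candidate 1: n = (-3, 1, -3, 1) → π⊥ ≈ (-3.00000, +4.41421); max(|x|,|y|,|x±y|/√2) = 5.24264 > 1.5 ⇒ ∉ W
candidate 2: n = (-1, -1, -1, 1) → π⊥ ≈ (+0.41421, +1.00000); max(|x|,|y|,|x±y|/√2) = 1.00000 ≤ 1.5 ⇒ ∈ W
candidate 3: n = (1, 1, 0, 0) → π⊥ ≈ (+0.29289, +0.70711); max(|x|,|y|,|x±y|/√2) = 0.70711 ≤ 1.5 ⇒ ∈ W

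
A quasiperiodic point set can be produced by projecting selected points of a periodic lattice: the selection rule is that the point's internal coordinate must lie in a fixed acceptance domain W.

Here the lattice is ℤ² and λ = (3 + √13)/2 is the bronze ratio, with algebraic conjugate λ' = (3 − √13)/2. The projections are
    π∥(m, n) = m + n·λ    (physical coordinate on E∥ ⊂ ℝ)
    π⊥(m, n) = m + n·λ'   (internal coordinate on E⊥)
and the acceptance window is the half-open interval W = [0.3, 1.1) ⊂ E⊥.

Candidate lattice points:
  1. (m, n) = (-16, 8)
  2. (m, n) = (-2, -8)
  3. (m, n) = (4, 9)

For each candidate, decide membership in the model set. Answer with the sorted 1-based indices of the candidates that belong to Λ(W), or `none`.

2

λ' = (3−√13)/2 ≈ -0.3028.
[1] lift (-16,8): star map gives -18.4222; window check 0.3 ≤ -18.4222 < 1.1 is false → out
[2] lift (-2,-8): star map gives 0.4222; window check 0.3 ≤ 0.4222 < 1.1 is true → IN Λ
[3] lift (4,9): star map gives 1.2750; window check 0.3 ≤ 1.2750 < 1.1 is false → out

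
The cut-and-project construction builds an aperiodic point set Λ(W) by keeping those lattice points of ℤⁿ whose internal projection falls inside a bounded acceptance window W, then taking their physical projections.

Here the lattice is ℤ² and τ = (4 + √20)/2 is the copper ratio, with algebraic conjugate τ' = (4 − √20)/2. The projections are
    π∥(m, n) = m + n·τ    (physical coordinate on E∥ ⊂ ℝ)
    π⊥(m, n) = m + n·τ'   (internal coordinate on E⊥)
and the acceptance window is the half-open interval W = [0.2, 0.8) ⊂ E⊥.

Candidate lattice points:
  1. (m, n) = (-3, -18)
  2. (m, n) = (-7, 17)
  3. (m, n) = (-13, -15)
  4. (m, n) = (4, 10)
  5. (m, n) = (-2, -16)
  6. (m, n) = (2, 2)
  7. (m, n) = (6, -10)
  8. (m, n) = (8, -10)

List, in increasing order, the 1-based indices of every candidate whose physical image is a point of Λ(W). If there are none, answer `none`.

τ' = (4−√20)/2 ≈ -0.2361.
[1] lift (-3,-18): star map gives 1.2492; window check 0.2 ≤ 1.2492 < 0.8 is false → out
[2] lift (-7,17): star map gives -11.0132; window check 0.2 ≤ -11.0132 < 0.8 is false → out
[3] lift (-13,-15): star map gives -9.4590; window check 0.2 ≤ -9.4590 < 0.8 is false → out
[4] lift (4,10): star map gives 1.6393; window check 0.2 ≤ 1.6393 < 0.8 is false → out
[5] lift (-2,-16): star map gives 1.7771; window check 0.2 ≤ 1.7771 < 0.8 is false → out
[6] lift (2,2): star map gives 1.5279; window check 0.2 ≤ 1.5279 < 0.8 is false → out
[7] lift (6,-10): star map gives 8.3607; window check 0.2 ≤ 8.3607 < 0.8 is false → out
[8] lift (8,-10): star map gives 10.3607; window check 0.2 ≤ 10.3607 < 0.8 is false → out

none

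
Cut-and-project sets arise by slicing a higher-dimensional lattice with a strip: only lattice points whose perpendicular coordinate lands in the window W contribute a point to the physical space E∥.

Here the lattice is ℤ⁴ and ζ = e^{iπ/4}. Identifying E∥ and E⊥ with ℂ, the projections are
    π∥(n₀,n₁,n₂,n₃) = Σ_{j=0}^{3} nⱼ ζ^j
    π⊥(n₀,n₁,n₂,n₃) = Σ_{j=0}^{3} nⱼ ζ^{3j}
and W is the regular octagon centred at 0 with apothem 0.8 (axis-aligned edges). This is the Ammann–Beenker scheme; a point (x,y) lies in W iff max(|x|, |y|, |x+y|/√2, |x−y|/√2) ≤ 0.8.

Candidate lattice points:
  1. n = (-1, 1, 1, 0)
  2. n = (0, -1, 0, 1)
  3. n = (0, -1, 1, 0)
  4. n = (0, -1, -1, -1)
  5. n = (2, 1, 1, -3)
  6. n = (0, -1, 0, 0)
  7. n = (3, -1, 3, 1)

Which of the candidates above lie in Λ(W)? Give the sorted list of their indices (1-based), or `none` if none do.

4

π⊥(n) = n₀ + n₁ζ³ + n₂ζ⁶ + n₃ζ⁹ where ζ = e^{iπ/4}.
candidate 1: n = (-1, 1, 1, 0) → π⊥ ≈ (-1.70711, -0.29289); max(|x|,|y|,|x±y|/√2) = 1.70711 > 0.8 ⇒ ∉ W
candidate 2: n = (0, -1, 0, 1) → π⊥ ≈ (+1.41421, +0.00000); max(|x|,|y|,|x±y|/√2) = 1.41421 > 0.8 ⇒ ∉ W
candidate 3: n = (0, -1, 1, 0) → π⊥ ≈ (+0.70711, -1.70711); max(|x|,|y|,|x±y|/√2) = 1.70711 > 0.8 ⇒ ∉ W
candidate 4: n = (0, -1, -1, -1) → π⊥ ≈ (+0.00000, -0.41421); max(|x|,|y|,|x±y|/√2) = 0.41421 ≤ 0.8 ⇒ ∈ W
candidate 5: n = (2, 1, 1, -3) → π⊥ ≈ (-0.82843, -2.41421); max(|x|,|y|,|x±y|/√2) = 2.41421 > 0.8 ⇒ ∉ W
candidate 6: n = (0, -1, 0, 0) → π⊥ ≈ (+0.70711, -0.70711); max(|x|,|y|,|x±y|/√2) = 1.00000 > 0.8 ⇒ ∉ W
candidate 7: n = (3, -1, 3, 1) → π⊥ ≈ (+4.41421, -3.00000); max(|x|,|y|,|x±y|/√2) = 5.24264 > 0.8 ⇒ ∉ W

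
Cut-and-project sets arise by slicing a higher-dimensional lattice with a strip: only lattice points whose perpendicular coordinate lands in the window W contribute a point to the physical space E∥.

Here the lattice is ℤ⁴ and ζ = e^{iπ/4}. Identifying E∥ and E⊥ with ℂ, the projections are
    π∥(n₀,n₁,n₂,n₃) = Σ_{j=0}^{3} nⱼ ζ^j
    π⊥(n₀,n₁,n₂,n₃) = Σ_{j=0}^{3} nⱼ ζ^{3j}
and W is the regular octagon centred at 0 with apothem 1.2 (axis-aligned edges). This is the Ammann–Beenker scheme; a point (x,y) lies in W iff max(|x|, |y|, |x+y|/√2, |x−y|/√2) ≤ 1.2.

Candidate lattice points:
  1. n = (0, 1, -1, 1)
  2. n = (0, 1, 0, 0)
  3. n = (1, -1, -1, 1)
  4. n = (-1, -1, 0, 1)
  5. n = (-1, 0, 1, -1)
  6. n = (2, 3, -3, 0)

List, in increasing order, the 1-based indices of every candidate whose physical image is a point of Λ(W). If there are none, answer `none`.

2, 4

With ζ = e^{iπ/4} the internal vectors are ζ^0,ζ^3,ζ^6,ζ^9.
#1 (0, 1, -1, 1): internal (0.0000, 2.4142); octagon support 2.4142 vs apothem 1.2 → ∉ W
#2 (0, 1, 0, 0): internal (-0.7071, 0.7071); octagon support 1.0000 vs apothem 1.2 → ∈ W
#3 (1, -1, -1, 1): internal (2.4142, 1.0000); octagon support 2.4142 vs apothem 1.2 → ∉ W
#4 (-1, -1, 0, 1): internal (0.4142, 0.0000); octagon support 0.4142 vs apothem 1.2 → ∈ W
#5 (-1, 0, 1, -1): internal (-1.7071, -1.7071); octagon support 2.4142 vs apothem 1.2 → ∉ W
#6 (2, 3, -3, 0): internal (-0.1213, 5.1213); octagon support 5.1213 vs apothem 1.2 → ∉ W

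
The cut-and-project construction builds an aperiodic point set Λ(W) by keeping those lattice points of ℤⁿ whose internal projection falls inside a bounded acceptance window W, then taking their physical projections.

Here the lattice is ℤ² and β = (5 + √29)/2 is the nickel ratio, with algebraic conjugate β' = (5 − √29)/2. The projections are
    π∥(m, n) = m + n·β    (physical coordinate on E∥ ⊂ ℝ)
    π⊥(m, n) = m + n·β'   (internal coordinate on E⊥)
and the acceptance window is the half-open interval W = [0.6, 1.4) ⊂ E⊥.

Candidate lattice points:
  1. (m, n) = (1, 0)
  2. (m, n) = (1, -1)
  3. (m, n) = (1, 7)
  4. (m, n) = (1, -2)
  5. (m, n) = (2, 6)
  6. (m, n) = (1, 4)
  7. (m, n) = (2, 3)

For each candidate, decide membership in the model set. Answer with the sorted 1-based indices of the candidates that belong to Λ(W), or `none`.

1, 2, 4, 5

β' = (5−√29)/2 ≈ -0.19258.
[1] lift (1,0): star map gives 1.00000; window check 0.6 ≤ 1.00000 < 1.4 is true → IN Λ
[2] lift (1,-1): star map gives 1.19258; window check 0.6 ≤ 1.19258 < 1.4 is true → IN Λ
[3] lift (1,7): star map gives -0.34808; window check 0.6 ≤ -0.34808 < 1.4 is false → out
[4] lift (1,-2): star map gives 1.38516; window check 0.6 ≤ 1.38516 < 1.4 is true → IN Λ
[5] lift (2,6): star map gives 0.84451; window check 0.6 ≤ 0.84451 < 1.4 is true → IN Λ
[6] lift (1,4): star map gives 0.22967; window check 0.6 ≤ 0.22967 < 1.4 is false → out
[7] lift (2,3): star map gives 1.42225; window check 0.6 ≤ 1.42225 < 1.4 is false → out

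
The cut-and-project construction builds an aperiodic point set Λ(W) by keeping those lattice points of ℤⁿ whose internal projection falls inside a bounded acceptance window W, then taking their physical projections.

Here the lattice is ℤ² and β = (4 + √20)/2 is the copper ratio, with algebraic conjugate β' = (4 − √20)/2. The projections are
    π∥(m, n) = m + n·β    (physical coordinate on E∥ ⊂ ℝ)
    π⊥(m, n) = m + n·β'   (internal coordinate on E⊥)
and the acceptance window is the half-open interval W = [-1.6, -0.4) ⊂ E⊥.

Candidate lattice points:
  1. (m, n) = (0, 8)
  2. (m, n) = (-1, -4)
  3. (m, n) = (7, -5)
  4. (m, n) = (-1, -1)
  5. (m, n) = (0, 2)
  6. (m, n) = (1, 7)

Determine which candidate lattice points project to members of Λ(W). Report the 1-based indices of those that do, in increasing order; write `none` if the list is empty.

4, 5, 6

Numerically β ≈ 4.236068 and β' = −1/β ≈ -0.236068.
#1 (0,8): internal coord 0 + (8)·β' = -1.888544; -1.888544 ∉ [-1.6, -0.4) → out
#2 (-1,-4): internal coord -1 + (-4)·β' = -0.055728; -0.055728 ∉ [-1.6, -0.4) → out
#3 (7,-5): internal coord 7 + (-5)·β' = +8.180340; +8.180340 ∉ [-1.6, -0.4) → out
#4 (-1,-1): internal coord -1 + (-1)·β' = -0.763932; -0.763932 ∈ [-1.6, -0.4) → IN Λ
#5 (0,2): internal coord 0 + (2)·β' = -0.472136; -0.472136 ∈ [-1.6, -0.4) → IN Λ
#6 (1,7): internal coord 1 + (7)·β' = -0.652476; -0.652476 ∈ [-1.6, -0.4) → IN Λ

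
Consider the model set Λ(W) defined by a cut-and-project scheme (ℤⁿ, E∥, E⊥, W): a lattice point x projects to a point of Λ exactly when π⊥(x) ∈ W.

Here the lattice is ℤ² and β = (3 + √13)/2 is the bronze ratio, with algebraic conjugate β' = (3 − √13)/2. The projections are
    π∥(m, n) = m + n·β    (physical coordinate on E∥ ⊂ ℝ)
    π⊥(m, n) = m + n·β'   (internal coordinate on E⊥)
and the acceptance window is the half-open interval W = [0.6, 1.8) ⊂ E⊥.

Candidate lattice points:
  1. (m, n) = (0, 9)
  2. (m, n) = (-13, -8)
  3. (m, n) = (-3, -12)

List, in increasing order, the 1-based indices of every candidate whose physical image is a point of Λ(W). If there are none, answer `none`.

3

Compute β' = (3−√13)/2 = -0.30278, so π⊥(m,n) = m -0.30278·n.
[1] lift (0,9): star map gives -2.72498; window check 0.6 ≤ -2.72498 < 1.8 is false → out
[2] lift (-13,-8): star map gives -10.57779; window check 0.6 ≤ -10.57779 < 1.8 is false → out
[3] lift (-3,-12): star map gives 0.63331; window check 0.6 ≤ 0.63331 < 1.8 is true → IN Λ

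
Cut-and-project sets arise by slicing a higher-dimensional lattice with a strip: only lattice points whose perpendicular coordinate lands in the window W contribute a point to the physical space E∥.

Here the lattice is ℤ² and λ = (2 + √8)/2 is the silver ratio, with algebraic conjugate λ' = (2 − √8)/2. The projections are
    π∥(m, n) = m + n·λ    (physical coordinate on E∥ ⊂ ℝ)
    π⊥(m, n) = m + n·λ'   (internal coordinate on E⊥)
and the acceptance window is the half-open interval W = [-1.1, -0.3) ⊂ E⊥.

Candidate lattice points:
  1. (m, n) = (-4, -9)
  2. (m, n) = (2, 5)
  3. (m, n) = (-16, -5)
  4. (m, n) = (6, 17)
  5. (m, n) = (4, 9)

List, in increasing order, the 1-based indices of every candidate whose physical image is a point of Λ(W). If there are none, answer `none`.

4

Numerically λ ≈ 2.4142 and λ' = −1/λ ≈ -0.4142.
[1] lift (-4,-9): star map gives -0.2721; window check -1.1 ≤ -0.2721 < -0.3 is false → out
[2] lift (2,5): star map gives -0.0711; window check -1.1 ≤ -0.0711 < -0.3 is false → out
[3] lift (-16,-5): star map gives -13.9289; window check -1.1 ≤ -13.9289 < -0.3 is false → out
[4] lift (6,17): star map gives -1.0416; window check -1.1 ≤ -1.0416 < -0.3 is true → IN Λ
[5] lift (4,9): star map gives 0.2721; window check -1.1 ≤ 0.2721 < -0.3 is false → out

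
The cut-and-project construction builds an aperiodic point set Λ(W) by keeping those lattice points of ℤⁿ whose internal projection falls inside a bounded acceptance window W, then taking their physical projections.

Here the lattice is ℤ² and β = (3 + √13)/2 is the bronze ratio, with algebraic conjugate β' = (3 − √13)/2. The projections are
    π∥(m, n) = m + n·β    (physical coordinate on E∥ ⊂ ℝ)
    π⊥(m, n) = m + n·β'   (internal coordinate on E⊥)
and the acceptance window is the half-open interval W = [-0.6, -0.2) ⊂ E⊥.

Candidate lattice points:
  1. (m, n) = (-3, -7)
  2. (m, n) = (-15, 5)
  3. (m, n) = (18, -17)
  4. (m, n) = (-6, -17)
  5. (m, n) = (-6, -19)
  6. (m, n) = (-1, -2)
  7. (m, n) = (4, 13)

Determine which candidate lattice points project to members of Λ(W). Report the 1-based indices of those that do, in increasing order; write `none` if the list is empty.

5, 6

Compute β' = (3−√13)/2 = -0.302776, so π⊥(m,n) = m -0.302776·n.
candidate 1: (m,n)=(-3,-7) → π∥ = -3-7·β ≈ -26.119429, π⊥ = -3-7·β' ≈ -0.880571 ∉ [-0.6, -0.2) ⇒ out
candidate 2: (m,n)=(-15,5) → π∥ = -15+5·β ≈ 1.513878, π⊥ = -15+5·β' ≈ -16.513878 ∉ [-0.6, -0.2) ⇒ out
candidate 3: (m,n)=(18,-17) → π∥ = 18-17·β ≈ -38.147186, π⊥ = 18-17·β' ≈ 23.147186 ∉ [-0.6, -0.2) ⇒ out
candidate 4: (m,n)=(-6,-17) → π∥ = -6-17·β ≈ -62.147186, π⊥ = -6-17·β' ≈ -0.852814 ∉ [-0.6, -0.2) ⇒ out
candidate 5: (m,n)=(-6,-19) → π∥ = -6-19·β ≈ -68.752737, π⊥ = -6-19·β' ≈ -0.247263 ∈ [-0.6, -0.2) ⇒ IN Λ
candidate 6: (m,n)=(-1,-2) → π∥ = -1-2·β ≈ -7.605551, π⊥ = -1-2·β' ≈ -0.394449 ∈ [-0.6, -0.2) ⇒ IN Λ
candidate 7: (m,n)=(4,13) → π∥ = 4+13·β ≈ 46.936083, π⊥ = 4+13·β' ≈ 0.063917 ∉ [-0.6, -0.2) ⇒ out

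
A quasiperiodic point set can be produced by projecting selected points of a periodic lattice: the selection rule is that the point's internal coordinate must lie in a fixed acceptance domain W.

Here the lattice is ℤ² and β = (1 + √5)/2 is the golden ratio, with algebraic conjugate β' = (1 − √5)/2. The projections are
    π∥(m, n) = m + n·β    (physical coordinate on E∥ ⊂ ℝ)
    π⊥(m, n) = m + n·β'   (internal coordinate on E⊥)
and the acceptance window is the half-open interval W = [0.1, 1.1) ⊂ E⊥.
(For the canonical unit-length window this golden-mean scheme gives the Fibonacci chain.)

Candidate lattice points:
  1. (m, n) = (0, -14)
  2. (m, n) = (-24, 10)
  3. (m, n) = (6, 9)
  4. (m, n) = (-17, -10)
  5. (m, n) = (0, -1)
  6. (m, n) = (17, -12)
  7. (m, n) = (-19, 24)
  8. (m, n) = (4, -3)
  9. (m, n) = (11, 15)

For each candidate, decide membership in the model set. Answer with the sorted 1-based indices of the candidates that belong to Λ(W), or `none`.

β' = (1−√5)/2 ≈ -0.61803.
#1 (0,-14): internal coord 0 + (-14)·β' = +8.65248; +8.65248 ∉ [0.1, 1.1) → out
#2 (-24,10): internal coord -24 + (10)·β' = -30.18034; -30.18034 ∉ [0.1, 1.1) → out
#3 (6,9): internal coord 6 + (9)·β' = +0.43769; +0.43769 ∈ [0.1, 1.1) → IN Λ
#4 (-17,-10): internal coord -17 + (-10)·β' = -10.81966; -10.81966 ∉ [0.1, 1.1) → out
#5 (0,-1): internal coord 0 + (-1)·β' = +0.61803; +0.61803 ∈ [0.1, 1.1) → IN Λ
#6 (17,-12): internal coord 17 + (-12)·β' = +24.41641; +24.41641 ∉ [0.1, 1.1) → out
#7 (-19,24): internal coord -19 + (24)·β' = -33.83282; -33.83282 ∉ [0.1, 1.1) → out
#8 (4,-3): internal coord 4 + (-3)·β' = +5.85410; +5.85410 ∉ [0.1, 1.1) → out
#9 (11,15): internal coord 11 + (15)·β' = +1.72949; +1.72949 ∉ [0.1, 1.1) → out

3, 5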